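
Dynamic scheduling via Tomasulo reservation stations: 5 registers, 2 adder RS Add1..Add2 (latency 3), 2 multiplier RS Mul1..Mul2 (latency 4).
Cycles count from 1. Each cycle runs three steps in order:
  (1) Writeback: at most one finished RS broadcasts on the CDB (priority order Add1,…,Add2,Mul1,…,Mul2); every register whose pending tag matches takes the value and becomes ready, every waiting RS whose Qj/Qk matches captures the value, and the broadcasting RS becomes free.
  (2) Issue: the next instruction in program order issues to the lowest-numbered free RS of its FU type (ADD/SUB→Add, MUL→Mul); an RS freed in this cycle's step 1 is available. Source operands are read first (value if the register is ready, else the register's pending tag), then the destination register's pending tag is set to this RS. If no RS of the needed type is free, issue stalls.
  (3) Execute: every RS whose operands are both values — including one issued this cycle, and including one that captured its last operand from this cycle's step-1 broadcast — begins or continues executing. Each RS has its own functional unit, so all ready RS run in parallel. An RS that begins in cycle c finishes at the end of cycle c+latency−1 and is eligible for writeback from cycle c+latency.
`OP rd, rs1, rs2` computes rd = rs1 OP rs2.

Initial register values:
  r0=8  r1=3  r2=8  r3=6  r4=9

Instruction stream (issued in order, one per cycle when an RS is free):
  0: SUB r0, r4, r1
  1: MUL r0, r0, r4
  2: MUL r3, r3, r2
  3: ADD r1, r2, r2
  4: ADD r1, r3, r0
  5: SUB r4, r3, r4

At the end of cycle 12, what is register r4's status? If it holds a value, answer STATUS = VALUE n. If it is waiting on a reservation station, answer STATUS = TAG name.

STATUS = VALUE 39

  c1: issue SUB r0<-Add1  regs: r0:Add1,r1:3,r2:8,r3:6,r4:9
  c2: issue MUL r0<-Mul1  regs: r0:Mul1,r1:3,r2:8,r3:6,r4:9
  c3: issue MUL r3<-Mul2  regs: r0:Mul1,r1:3,r2:8,r3:Mul2,r4:9
  c4: CDB Add1=6; issue ADD r1<-Add1  regs: r0:Mul1,r1:Add1,r2:8,r3:Mul2,r4:9
  c5: issue ADD r1<-Add2  regs: r0:Mul1,r1:Add2,r2:8,r3:Mul2,r4:9
  c6: stall  regs: r0:Mul1,r1:Add2,r2:8,r3:Mul2,r4:9
  c7: CDB Add1=16; issue SUB r4<-Add1  regs: r0:Mul1,r1:Add2,r2:8,r3:Mul2,r4:Add1
  c8: CDB Mul1=54  regs: r0:54,r1:Add2,r2:8,r3:Mul2,r4:Add1
  c9: CDB Mul2=48  regs: r0:54,r1:Add2,r2:8,r3:48,r4:Add1
  c10: -  regs: r0:54,r1:Add2,r2:8,r3:48,r4:Add1
  c11: -  regs: r0:54,r1:Add2,r2:8,r3:48,r4:Add1
  c12: CDB Add1=39  regs: r0:54,r1:Add2,r2:8,r3:48,r4:39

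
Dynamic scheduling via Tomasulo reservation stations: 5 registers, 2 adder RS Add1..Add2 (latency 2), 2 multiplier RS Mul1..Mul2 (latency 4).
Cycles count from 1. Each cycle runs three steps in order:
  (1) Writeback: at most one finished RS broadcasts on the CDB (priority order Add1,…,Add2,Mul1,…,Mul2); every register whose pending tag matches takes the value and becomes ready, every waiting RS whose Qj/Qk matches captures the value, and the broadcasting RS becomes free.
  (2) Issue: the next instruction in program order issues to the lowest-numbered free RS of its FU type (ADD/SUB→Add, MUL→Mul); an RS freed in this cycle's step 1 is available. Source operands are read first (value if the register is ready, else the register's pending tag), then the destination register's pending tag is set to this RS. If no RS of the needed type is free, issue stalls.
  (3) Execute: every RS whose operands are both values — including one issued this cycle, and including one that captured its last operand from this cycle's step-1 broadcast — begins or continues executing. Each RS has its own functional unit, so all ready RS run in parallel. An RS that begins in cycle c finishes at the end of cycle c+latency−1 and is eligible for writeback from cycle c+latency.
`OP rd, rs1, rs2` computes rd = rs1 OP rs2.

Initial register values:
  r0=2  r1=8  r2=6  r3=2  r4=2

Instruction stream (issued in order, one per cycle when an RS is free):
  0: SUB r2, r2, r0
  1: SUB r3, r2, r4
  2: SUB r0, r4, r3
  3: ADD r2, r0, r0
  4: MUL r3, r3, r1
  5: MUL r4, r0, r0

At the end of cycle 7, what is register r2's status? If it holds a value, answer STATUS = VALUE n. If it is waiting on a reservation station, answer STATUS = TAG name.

STATUS = TAG Add2

  c1: issue SUB r2<-Add1  regs: r0:2,r1:8,r2:Add1,r3:2,r4:2
  c2: issue SUB r3<-Add2  regs: r0:2,r1:8,r2:Add1,r3:Add2,r4:2
  c3: CDB Add1=4; issue SUB r0<-Add1  regs: r0:Add1,r1:8,r2:4,r3:Add2,r4:2
  c4: stall  regs: r0:Add1,r1:8,r2:4,r3:Add2,r4:2
  c5: CDB Add2=2; issue ADD r2<-Add2  regs: r0:Add1,r1:8,r2:Add2,r3:2,r4:2
  c6: issue MUL r3<-Mul1  regs: r0:Add1,r1:8,r2:Add2,r3:Mul1,r4:2
  c7: CDB Add1=0; issue MUL r4<-Mul2  regs: r0:0,r1:8,r2:Add2,r3:Mul1,r4:Mul2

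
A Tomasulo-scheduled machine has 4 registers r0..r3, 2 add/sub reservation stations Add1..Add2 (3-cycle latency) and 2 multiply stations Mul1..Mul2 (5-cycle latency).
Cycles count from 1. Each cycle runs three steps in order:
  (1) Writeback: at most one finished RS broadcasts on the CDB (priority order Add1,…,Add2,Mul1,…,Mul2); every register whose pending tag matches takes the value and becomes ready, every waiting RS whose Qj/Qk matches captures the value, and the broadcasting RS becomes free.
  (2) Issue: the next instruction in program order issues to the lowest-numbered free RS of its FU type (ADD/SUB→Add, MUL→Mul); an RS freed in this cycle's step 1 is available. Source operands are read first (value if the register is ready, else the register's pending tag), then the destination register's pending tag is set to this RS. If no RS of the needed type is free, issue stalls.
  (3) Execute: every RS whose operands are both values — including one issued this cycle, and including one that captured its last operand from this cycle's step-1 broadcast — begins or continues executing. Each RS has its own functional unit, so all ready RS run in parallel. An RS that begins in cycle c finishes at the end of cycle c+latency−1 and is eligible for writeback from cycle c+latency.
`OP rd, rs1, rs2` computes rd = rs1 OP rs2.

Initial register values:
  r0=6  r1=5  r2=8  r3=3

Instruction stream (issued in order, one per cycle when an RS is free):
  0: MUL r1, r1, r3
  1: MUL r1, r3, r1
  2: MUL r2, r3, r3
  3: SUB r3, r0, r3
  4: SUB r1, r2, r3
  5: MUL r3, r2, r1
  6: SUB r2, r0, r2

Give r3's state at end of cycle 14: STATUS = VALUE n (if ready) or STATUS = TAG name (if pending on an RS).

c1: issue MUL r1<-Mul1 | r0:6,r1:Mul1,r2:8,r3:3
c2: issue MUL r1<-Mul2 | r0:6,r1:Mul2,r2:8,r3:3
c3: stall | r0:6,r1:Mul2,r2:8,r3:3
c4: stall | r0:6,r1:Mul2,r2:8,r3:3
c5: stall | r0:6,r1:Mul2,r2:8,r3:3
c6: CDB Mul1=15; issue MUL r2<-Mul1 | r0:6,r1:Mul2,r2:Mul1,r3:3
c7: issue SUB r3<-Add1 | r0:6,r1:Mul2,r2:Mul1,r3:Add1
c8: issue SUB r1<-Add2 | r0:6,r1:Add2,r2:Mul1,r3:Add1
c9: stall | r0:6,r1:Add2,r2:Mul1,r3:Add1
c10: CDB Add1=3; stall | r0:6,r1:Add2,r2:Mul1,r3:3
c11: CDB Mul1=9; issue MUL r3<-Mul1 | r0:6,r1:Add2,r2:9,r3:Mul1
c12: CDB Mul2=45; issue SUB r2<-Add1 | r0:6,r1:Add2,r2:Add1,r3:Mul1
c13: - | r0:6,r1:Add2,r2:Add1,r3:Mul1
c14: CDB Add2=6 | r0:6,r1:6,r2:Add1,r3:Mul1

STATUS = TAG Mul1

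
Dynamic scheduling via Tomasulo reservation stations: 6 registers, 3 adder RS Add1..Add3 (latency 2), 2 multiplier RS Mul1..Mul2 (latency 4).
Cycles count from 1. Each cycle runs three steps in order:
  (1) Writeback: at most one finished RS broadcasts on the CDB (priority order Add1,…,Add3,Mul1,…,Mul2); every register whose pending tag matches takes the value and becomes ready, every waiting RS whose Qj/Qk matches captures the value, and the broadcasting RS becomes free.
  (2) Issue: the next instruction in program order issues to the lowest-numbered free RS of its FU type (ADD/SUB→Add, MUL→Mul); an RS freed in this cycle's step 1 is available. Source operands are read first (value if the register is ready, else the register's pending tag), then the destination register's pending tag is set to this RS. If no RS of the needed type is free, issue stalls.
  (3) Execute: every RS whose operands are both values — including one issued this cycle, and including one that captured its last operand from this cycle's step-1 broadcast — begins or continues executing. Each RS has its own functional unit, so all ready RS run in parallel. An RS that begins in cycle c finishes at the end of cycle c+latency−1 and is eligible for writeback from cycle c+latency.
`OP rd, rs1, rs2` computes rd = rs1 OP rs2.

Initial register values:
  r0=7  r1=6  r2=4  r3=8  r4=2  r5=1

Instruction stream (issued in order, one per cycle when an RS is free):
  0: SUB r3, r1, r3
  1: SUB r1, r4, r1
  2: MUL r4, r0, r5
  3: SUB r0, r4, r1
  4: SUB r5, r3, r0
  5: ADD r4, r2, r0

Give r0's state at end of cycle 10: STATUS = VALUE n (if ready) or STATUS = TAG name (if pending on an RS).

  c1: issue SUB r3<-Add1  regs: r0:7,r1:6,r2:4,r3:Add1,r4:2,r5:1
  c2: issue SUB r1<-Add2  regs: r0:7,r1:Add2,r2:4,r3:Add1,r4:2,r5:1
  c3: CDB Add1=-2; issue MUL r4<-Mul1  regs: r0:7,r1:Add2,r2:4,r3:-2,r4:Mul1,r5:1
  c4: CDB Add2=-4; issue SUB r0<-Add1  regs: r0:Add1,r1:-4,r2:4,r3:-2,r4:Mul1,r5:1
  c5: issue SUB r5<-Add2  regs: r0:Add1,r1:-4,r2:4,r3:-2,r4:Mul1,r5:Add2
  c6: issue ADD r4<-Add3  regs: r0:Add1,r1:-4,r2:4,r3:-2,r4:Add3,r5:Add2
  c7: CDB Mul1=7  regs: r0:Add1,r1:-4,r2:4,r3:-2,r4:Add3,r5:Add2
  c8: -  regs: r0:Add1,r1:-4,r2:4,r3:-2,r4:Add3,r5:Add2
  c9: CDB Add1=11  regs: r0:11,r1:-4,r2:4,r3:-2,r4:Add3,r5:Add2
  c10: -  regs: r0:11,r1:-4,r2:4,r3:-2,r4:Add3,r5:Add2

STATUS = VALUE 11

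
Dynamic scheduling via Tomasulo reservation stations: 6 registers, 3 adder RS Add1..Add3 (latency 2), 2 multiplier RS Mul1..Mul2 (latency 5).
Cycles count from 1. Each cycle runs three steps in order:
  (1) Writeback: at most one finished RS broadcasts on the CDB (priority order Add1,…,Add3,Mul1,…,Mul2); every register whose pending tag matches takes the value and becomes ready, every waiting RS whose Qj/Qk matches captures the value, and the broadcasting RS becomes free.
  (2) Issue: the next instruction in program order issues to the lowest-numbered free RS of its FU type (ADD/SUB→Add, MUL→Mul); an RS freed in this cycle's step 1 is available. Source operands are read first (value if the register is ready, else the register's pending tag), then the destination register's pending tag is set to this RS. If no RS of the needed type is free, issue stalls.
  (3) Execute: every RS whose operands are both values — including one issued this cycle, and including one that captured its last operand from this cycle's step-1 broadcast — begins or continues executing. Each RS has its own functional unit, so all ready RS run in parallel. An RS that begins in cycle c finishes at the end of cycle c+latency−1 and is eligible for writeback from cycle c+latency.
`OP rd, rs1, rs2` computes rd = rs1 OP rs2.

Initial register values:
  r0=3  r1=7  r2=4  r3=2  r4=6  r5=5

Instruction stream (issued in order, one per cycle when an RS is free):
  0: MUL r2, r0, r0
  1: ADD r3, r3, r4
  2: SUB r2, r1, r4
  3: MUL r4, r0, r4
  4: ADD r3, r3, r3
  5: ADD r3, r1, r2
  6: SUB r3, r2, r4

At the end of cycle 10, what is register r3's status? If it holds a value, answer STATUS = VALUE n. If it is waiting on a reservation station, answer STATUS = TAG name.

STATUS = TAG Add1

cycle 1: issue MUL r2<-Mul1 // r0:3,r1:7,r2:Mul1,r3:2,r4:6,r5:5
cycle 2: issue ADD r3<-Add1 // r0:3,r1:7,r2:Mul1,r3:Add1,r4:6,r5:5
cycle 3: issue SUB r2<-Add2 // r0:3,r1:7,r2:Add2,r3:Add1,r4:6,r5:5
cycle 4: CDB Add1=8; issue MUL r4<-Mul2 // r0:3,r1:7,r2:Add2,r3:8,r4:Mul2,r5:5
cycle 5: CDB Add2=1; issue ADD r3<-Add1 // r0:3,r1:7,r2:1,r3:Add1,r4:Mul2,r5:5
cycle 6: CDB Mul1=9; issue ADD r3<-Add2 // r0:3,r1:7,r2:1,r3:Add2,r4:Mul2,r5:5
cycle 7: CDB Add1=16; issue SUB r3<-Add1 // r0:3,r1:7,r2:1,r3:Add1,r4:Mul2,r5:5
cycle 8: CDB Add2=8 // r0:3,r1:7,r2:1,r3:Add1,r4:Mul2,r5:5
cycle 9: CDB Mul2=18 // r0:3,r1:7,r2:1,r3:Add1,r4:18,r5:5
cycle 10: - // r0:3,r1:7,r2:1,r3:Add1,r4:18,r5:5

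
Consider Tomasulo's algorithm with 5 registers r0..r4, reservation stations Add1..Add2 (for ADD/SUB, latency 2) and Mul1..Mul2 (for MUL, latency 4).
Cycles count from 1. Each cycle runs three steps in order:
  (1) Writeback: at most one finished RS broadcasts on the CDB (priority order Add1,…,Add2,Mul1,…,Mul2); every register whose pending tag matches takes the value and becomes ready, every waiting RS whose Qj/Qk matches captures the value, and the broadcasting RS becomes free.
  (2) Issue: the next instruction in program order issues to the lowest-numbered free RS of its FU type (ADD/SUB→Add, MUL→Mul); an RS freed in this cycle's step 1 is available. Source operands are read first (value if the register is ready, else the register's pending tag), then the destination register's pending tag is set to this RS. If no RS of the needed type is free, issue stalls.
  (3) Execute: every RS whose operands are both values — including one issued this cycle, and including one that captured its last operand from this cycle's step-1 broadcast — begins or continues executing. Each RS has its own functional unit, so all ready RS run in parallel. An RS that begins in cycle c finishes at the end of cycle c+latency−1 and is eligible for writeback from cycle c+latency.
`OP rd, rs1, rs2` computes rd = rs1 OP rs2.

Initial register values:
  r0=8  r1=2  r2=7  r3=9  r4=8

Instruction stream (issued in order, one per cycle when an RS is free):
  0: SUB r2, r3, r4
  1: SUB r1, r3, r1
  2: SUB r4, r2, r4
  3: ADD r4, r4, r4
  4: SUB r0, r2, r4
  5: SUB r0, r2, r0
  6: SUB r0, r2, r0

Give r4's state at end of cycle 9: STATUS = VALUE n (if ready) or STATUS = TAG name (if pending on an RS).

STATUS = VALUE -14

c1: issue SUB r2<-Add1 | r0:8,r1:2,r2:Add1,r3:9,r4:8
c2: issue SUB r1<-Add2 | r0:8,r1:Add2,r2:Add1,r3:9,r4:8
c3: CDB Add1=1; issue SUB r4<-Add1 | r0:8,r1:Add2,r2:1,r3:9,r4:Add1
c4: CDB Add2=7; issue ADD r4<-Add2 | r0:8,r1:7,r2:1,r3:9,r4:Add2
c5: CDB Add1=-7; issue SUB r0<-Add1 | r0:Add1,r1:7,r2:1,r3:9,r4:Add2
c6: stall | r0:Add1,r1:7,r2:1,r3:9,r4:Add2
c7: CDB Add2=-14; issue SUB r0<-Add2 | r0:Add2,r1:7,r2:1,r3:9,r4:-14
c8: stall | r0:Add2,r1:7,r2:1,r3:9,r4:-14
c9: CDB Add1=15; issue SUB r0<-Add1 | r0:Add1,r1:7,r2:1,r3:9,r4:-14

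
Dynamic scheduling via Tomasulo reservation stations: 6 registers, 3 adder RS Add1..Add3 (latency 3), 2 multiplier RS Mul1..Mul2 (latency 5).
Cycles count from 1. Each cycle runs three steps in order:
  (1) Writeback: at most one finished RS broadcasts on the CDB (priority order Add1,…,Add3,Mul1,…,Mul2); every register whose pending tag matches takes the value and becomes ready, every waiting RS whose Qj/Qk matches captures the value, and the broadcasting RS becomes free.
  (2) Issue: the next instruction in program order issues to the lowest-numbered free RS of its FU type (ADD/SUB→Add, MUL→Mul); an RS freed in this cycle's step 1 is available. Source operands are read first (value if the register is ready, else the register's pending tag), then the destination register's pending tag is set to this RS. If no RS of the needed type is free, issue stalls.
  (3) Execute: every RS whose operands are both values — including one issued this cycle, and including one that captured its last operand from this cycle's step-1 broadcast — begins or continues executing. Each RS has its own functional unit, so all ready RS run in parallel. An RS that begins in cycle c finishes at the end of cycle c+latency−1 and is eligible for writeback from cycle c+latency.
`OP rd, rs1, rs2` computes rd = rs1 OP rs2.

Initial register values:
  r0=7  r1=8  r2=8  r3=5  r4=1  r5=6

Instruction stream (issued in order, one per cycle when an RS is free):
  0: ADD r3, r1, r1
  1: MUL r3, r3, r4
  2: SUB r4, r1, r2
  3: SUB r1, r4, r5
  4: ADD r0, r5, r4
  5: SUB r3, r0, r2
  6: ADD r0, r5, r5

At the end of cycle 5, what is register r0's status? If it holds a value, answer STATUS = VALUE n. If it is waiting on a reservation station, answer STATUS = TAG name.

cycle 1: issue ADD r3<-Add1 // r0:7,r1:8,r2:8,r3:Add1,r4:1,r5:6
cycle 2: issue MUL r3<-Mul1 // r0:7,r1:8,r2:8,r3:Mul1,r4:1,r5:6
cycle 3: issue SUB r4<-Add2 // r0:7,r1:8,r2:8,r3:Mul1,r4:Add2,r5:6
cycle 4: CDB Add1=16; issue SUB r1<-Add1 // r0:7,r1:Add1,r2:8,r3:Mul1,r4:Add2,r5:6
cycle 5: issue ADD r0<-Add3 // r0:Add3,r1:Add1,r2:8,r3:Mul1,r4:Add2,r5:6

STATUS = TAG Add3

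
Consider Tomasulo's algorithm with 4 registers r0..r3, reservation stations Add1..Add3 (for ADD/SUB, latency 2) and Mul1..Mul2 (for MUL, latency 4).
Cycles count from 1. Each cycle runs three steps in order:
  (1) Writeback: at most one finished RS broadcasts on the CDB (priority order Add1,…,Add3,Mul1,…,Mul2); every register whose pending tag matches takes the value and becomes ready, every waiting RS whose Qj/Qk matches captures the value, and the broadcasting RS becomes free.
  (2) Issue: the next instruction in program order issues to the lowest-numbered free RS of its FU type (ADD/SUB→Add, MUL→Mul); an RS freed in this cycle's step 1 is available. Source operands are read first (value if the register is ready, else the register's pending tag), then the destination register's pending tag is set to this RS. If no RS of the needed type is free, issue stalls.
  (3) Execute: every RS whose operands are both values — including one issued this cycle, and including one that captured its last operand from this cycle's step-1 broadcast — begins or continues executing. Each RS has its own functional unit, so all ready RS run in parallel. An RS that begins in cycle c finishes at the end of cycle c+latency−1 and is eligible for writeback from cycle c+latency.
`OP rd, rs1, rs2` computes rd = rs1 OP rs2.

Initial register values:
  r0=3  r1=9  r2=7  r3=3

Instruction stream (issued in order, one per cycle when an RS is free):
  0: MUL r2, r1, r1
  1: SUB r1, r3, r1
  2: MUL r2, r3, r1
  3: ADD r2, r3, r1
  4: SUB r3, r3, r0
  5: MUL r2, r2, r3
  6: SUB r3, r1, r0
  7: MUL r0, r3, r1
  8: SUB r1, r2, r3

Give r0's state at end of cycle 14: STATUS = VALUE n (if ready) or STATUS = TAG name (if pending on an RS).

STATUS = VALUE 54

  c1: issue MUL r2<-Mul1  regs: r0:3,r1:9,r2:Mul1,r3:3
  c2: issue SUB r1<-Add1  regs: r0:3,r1:Add1,r2:Mul1,r3:3
  c3: issue MUL r2<-Mul2  regs: r0:3,r1:Add1,r2:Mul2,r3:3
  c4: CDB Add1=-6; issue ADD r2<-Add1  regs: r0:3,r1:-6,r2:Add1,r3:3
  c5: CDB Mul1=81; issue SUB r3<-Add2  regs: r0:3,r1:-6,r2:Add1,r3:Add2
  c6: CDB Add1=-3; issue MUL r2<-Mul1  regs: r0:3,r1:-6,r2:Mul1,r3:Add2
  c7: CDB Add2=0; issue SUB r3<-Add1  regs: r0:3,r1:-6,r2:Mul1,r3:Add1
  c8: CDB Mul2=-18; issue MUL r0<-Mul2  regs: r0:Mul2,r1:-6,r2:Mul1,r3:Add1
  c9: CDB Add1=-9; issue SUB r1<-Add1  regs: r0:Mul2,r1:Add1,r2:Mul1,r3:-9
  c10: -  regs: r0:Mul2,r1:Add1,r2:Mul1,r3:-9
  c11: CDB Mul1=0  regs: r0:Mul2,r1:Add1,r2:0,r3:-9
  c12: -  regs: r0:Mul2,r1:Add1,r2:0,r3:-9
  c13: CDB Add1=9  regs: r0:Mul2,r1:9,r2:0,r3:-9
  c14: CDB Mul2=54  regs: r0:54,r1:9,r2:0,r3:-9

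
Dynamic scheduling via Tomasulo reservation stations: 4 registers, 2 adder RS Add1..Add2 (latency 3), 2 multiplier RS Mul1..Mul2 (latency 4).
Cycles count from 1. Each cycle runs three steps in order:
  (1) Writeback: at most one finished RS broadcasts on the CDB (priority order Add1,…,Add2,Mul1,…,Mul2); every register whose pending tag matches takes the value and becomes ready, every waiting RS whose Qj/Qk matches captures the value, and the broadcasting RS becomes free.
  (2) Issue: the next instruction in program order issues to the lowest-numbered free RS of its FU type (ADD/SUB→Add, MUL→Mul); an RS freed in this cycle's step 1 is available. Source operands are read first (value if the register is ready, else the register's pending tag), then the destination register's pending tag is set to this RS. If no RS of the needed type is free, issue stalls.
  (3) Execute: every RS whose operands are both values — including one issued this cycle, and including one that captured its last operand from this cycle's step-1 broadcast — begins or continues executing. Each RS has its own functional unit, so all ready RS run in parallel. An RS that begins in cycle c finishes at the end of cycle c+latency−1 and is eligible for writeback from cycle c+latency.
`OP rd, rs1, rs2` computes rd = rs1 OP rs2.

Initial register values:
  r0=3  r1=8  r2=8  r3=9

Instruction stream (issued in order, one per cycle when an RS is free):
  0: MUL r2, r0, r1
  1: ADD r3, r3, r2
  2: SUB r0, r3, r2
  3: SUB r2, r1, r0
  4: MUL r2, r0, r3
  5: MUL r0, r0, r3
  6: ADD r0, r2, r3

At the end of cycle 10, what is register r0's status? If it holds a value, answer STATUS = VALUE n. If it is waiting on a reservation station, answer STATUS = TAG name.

cycle 1: issue MUL r2<-Mul1 // r0:3,r1:8,r2:Mul1,r3:9
cycle 2: issue ADD r3<-Add1 // r0:3,r1:8,r2:Mul1,r3:Add1
cycle 3: issue SUB r0<-Add2 // r0:Add2,r1:8,r2:Mul1,r3:Add1
cycle 4: stall // r0:Add2,r1:8,r2:Mul1,r3:Add1
cycle 5: CDB Mul1=24; stall // r0:Add2,r1:8,r2:24,r3:Add1
cycle 6: stall // r0:Add2,r1:8,r2:24,r3:Add1
cycle 7: stall // r0:Add2,r1:8,r2:24,r3:Add1
cycle 8: CDB Add1=33; issue SUB r2<-Add1 // r0:Add2,r1:8,r2:Add1,r3:33
cycle 9: issue MUL r2<-Mul1 // r0:Add2,r1:8,r2:Mul1,r3:33
cycle 10: issue MUL r0<-Mul2 // r0:Mul2,r1:8,r2:Mul1,r3:33

STATUS = TAG Mul2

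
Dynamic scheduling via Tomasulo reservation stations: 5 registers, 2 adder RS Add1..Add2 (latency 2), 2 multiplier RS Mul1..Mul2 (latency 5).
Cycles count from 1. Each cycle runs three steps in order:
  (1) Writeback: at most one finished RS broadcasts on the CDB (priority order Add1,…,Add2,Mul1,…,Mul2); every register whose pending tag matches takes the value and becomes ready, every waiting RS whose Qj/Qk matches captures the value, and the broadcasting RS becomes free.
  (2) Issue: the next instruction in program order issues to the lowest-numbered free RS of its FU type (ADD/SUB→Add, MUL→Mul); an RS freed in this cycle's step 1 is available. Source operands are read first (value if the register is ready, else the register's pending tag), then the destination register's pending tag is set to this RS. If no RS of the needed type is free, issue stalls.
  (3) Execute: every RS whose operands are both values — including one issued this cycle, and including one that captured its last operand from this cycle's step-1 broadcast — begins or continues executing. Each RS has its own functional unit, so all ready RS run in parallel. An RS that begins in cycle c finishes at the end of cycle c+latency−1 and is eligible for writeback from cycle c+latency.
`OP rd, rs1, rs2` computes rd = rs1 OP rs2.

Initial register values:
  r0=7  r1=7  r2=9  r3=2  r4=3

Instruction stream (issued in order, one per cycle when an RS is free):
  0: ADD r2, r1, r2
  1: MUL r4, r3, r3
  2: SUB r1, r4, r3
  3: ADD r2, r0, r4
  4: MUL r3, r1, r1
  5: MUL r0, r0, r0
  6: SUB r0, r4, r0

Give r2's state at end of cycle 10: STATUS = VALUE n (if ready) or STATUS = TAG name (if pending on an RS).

  c1: issue ADD r2<-Add1  regs: r0:7,r1:7,r2:Add1,r3:2,r4:3
  c2: issue MUL r4<-Mul1  regs: r0:7,r1:7,r2:Add1,r3:2,r4:Mul1
  c3: CDB Add1=16; issue SUB r1<-Add1  regs: r0:7,r1:Add1,r2:16,r3:2,r4:Mul1
  c4: issue ADD r2<-Add2  regs: r0:7,r1:Add1,r2:Add2,r3:2,r4:Mul1
  c5: issue MUL r3<-Mul2  regs: r0:7,r1:Add1,r2:Add2,r3:Mul2,r4:Mul1
  c6: stall  regs: r0:7,r1:Add1,r2:Add2,r3:Mul2,r4:Mul1
  c7: CDB Mul1=4; issue MUL r0<-Mul1  regs: r0:Mul1,r1:Add1,r2:Add2,r3:Mul2,r4:4
  c8: stall  regs: r0:Mul1,r1:Add1,r2:Add2,r3:Mul2,r4:4
  c9: CDB Add1=2; issue SUB r0<-Add1  regs: r0:Add1,r1:2,r2:Add2,r3:Mul2,r4:4
  c10: CDB Add2=11  regs: r0:Add1,r1:2,r2:11,r3:Mul2,r4:4

STATUS = VALUE 11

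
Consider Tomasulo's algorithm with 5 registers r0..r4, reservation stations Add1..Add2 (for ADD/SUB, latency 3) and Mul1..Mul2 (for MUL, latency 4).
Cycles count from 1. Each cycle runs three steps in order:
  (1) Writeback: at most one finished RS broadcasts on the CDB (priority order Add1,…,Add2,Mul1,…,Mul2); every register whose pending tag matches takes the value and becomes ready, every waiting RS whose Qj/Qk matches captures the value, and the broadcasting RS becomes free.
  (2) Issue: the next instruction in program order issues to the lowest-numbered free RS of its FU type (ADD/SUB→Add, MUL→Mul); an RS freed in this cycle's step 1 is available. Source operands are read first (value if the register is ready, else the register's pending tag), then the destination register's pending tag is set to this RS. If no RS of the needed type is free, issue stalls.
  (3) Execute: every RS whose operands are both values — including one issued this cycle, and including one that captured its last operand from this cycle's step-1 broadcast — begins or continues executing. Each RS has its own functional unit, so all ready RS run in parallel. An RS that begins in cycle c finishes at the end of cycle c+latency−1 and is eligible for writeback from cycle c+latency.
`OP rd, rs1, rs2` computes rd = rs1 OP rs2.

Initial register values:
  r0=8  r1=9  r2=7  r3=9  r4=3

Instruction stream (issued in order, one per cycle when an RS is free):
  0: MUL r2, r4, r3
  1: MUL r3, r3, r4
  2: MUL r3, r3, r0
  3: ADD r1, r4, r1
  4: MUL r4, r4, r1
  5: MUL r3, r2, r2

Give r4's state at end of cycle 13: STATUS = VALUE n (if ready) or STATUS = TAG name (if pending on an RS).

c1: issue MUL r2<-Mul1 | r0:8,r1:9,r2:Mul1,r3:9,r4:3
c2: issue MUL r3<-Mul2 | r0:8,r1:9,r2:Mul1,r3:Mul2,r4:3
c3: stall | r0:8,r1:9,r2:Mul1,r3:Mul2,r4:3
c4: stall | r0:8,r1:9,r2:Mul1,r3:Mul2,r4:3
c5: CDB Mul1=27; issue MUL r3<-Mul1 | r0:8,r1:9,r2:27,r3:Mul1,r4:3
c6: CDB Mul2=27; issue ADD r1<-Add1 | r0:8,r1:Add1,r2:27,r3:Mul1,r4:3
c7: issue MUL r4<-Mul2 | r0:8,r1:Add1,r2:27,r3:Mul1,r4:Mul2
c8: stall | r0:8,r1:Add1,r2:27,r3:Mul1,r4:Mul2
c9: CDB Add1=12; stall | r0:8,r1:12,r2:27,r3:Mul1,r4:Mul2
c10: CDB Mul1=216; issue MUL r3<-Mul1 | r0:8,r1:12,r2:27,r3:Mul1,r4:Mul2
c11: - | r0:8,r1:12,r2:27,r3:Mul1,r4:Mul2
c12: - | r0:8,r1:12,r2:27,r3:Mul1,r4:Mul2
c13: CDB Mul2=36 | r0:8,r1:12,r2:27,r3:Mul1,r4:36

STATUS = VALUE 36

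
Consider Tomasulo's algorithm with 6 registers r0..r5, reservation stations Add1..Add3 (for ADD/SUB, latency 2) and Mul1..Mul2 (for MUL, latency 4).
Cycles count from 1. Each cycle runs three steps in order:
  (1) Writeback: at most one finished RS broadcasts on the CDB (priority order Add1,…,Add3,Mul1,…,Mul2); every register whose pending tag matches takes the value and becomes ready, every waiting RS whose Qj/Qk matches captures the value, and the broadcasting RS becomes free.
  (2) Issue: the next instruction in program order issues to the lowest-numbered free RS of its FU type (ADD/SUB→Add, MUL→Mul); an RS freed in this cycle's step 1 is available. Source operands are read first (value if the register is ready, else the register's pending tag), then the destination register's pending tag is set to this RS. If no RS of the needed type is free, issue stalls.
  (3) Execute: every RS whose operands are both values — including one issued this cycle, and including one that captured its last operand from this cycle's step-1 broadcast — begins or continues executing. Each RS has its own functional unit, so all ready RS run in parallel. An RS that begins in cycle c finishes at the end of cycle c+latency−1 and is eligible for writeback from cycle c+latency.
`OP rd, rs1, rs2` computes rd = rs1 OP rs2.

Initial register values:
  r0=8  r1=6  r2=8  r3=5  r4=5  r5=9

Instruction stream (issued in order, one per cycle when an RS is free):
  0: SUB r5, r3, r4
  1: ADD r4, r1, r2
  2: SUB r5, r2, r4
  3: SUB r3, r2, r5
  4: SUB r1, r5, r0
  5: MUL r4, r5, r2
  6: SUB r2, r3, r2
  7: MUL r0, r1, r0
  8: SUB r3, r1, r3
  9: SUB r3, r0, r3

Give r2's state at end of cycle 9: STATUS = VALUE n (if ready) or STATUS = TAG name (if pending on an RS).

cycle 1: issue SUB r5<-Add1 // r0:8,r1:6,r2:8,r3:5,r4:5,r5:Add1
cycle 2: issue ADD r4<-Add2 // r0:8,r1:6,r2:8,r3:5,r4:Add2,r5:Add1
cycle 3: CDB Add1=0; issue SUB r5<-Add1 // r0:8,r1:6,r2:8,r3:5,r4:Add2,r5:Add1
cycle 4: CDB Add2=14; issue SUB r3<-Add2 // r0:8,r1:6,r2:8,r3:Add2,r4:14,r5:Add1
cycle 5: issue SUB r1<-Add3 // r0:8,r1:Add3,r2:8,r3:Add2,r4:14,r5:Add1
cycle 6: CDB Add1=-6; issue MUL r4<-Mul1 // r0:8,r1:Add3,r2:8,r3:Add2,r4:Mul1,r5:-6
cycle 7: issue SUB r2<-Add1 // r0:8,r1:Add3,r2:Add1,r3:Add2,r4:Mul1,r5:-6
cycle 8: CDB Add2=14; issue MUL r0<-Mul2 // r0:Mul2,r1:Add3,r2:Add1,r3:14,r4:Mul1,r5:-6
cycle 9: CDB Add3=-14; issue SUB r3<-Add2 // r0:Mul2,r1:-14,r2:Add1,r3:Add2,r4:Mul1,r5:-6

STATUS = TAG Add1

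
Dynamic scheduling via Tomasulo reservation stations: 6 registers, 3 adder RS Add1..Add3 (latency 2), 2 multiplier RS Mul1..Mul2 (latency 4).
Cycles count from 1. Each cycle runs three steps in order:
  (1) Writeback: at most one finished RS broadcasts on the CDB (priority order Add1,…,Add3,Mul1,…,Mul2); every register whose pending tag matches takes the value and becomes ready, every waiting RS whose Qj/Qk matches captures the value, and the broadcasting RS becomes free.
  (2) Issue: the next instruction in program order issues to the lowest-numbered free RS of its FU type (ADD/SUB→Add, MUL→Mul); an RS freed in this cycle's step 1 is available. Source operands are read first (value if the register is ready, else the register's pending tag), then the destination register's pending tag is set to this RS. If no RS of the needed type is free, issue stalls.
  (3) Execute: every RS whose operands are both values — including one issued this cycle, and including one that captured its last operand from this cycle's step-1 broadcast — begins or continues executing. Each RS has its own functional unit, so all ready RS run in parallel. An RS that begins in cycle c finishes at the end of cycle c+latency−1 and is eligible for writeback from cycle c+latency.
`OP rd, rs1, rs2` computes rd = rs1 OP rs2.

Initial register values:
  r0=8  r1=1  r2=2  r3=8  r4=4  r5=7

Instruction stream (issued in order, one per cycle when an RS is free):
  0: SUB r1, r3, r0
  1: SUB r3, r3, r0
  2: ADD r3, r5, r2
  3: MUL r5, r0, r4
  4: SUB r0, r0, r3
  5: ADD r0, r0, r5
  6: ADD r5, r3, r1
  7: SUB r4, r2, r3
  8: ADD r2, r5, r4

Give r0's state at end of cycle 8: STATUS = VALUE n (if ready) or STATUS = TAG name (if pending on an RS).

  c1: issue SUB r1<-Add1  regs: r0:8,r1:Add1,r2:2,r3:8,r4:4,r5:7
  c2: issue SUB r3<-Add2  regs: r0:8,r1:Add1,r2:2,r3:Add2,r4:4,r5:7
  c3: CDB Add1=0; issue ADD r3<-Add1  regs: r0:8,r1:0,r2:2,r3:Add1,r4:4,r5:7
  c4: CDB Add2=0; issue MUL r5<-Mul1  regs: r0:8,r1:0,r2:2,r3:Add1,r4:4,r5:Mul1
  c5: CDB Add1=9; issue SUB r0<-Add1  regs: r0:Add1,r1:0,r2:2,r3:9,r4:4,r5:Mul1
  c6: issue ADD r0<-Add2  regs: r0:Add2,r1:0,r2:2,r3:9,r4:4,r5:Mul1
  c7: CDB Add1=-1; issue ADD r5<-Add1  regs: r0:Add2,r1:0,r2:2,r3:9,r4:4,r5:Add1
  c8: CDB Mul1=32; issue SUB r4<-Add3  regs: r0:Add2,r1:0,r2:2,r3:9,r4:Add3,r5:Add1

STATUS = TAG Add2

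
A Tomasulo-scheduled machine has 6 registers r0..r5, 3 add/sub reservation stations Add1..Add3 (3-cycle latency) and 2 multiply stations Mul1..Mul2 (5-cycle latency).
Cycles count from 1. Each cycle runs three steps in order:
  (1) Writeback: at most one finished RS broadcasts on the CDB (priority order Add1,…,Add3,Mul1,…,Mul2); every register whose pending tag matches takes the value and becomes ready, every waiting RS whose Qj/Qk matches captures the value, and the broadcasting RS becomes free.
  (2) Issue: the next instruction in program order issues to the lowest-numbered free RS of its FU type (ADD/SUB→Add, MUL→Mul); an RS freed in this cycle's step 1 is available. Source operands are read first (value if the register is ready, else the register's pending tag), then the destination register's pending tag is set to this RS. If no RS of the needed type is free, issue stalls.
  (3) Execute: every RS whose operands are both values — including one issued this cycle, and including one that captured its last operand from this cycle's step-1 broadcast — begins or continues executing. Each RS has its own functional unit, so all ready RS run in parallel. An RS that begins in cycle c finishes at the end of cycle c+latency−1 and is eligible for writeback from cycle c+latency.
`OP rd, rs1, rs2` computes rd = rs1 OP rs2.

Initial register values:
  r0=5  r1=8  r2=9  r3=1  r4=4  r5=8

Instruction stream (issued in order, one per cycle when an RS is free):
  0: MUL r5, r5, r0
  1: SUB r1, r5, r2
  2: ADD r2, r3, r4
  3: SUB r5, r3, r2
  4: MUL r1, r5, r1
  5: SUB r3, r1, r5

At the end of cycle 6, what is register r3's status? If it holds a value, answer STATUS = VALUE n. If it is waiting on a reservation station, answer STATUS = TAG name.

STATUS = TAG Add2

cycle 1: issue MUL r5<-Mul1 // r0:5,r1:8,r2:9,r3:1,r4:4,r5:Mul1
cycle 2: issue SUB r1<-Add1 // r0:5,r1:Add1,r2:9,r3:1,r4:4,r5:Mul1
cycle 3: issue ADD r2<-Add2 // r0:5,r1:Add1,r2:Add2,r3:1,r4:4,r5:Mul1
cycle 4: issue SUB r5<-Add3 // r0:5,r1:Add1,r2:Add2,r3:1,r4:4,r5:Add3
cycle 5: issue MUL r1<-Mul2 // r0:5,r1:Mul2,r2:Add2,r3:1,r4:4,r5:Add3
cycle 6: CDB Add2=5; issue SUB r3<-Add2 // r0:5,r1:Mul2,r2:5,r3:Add2,r4:4,r5:Add3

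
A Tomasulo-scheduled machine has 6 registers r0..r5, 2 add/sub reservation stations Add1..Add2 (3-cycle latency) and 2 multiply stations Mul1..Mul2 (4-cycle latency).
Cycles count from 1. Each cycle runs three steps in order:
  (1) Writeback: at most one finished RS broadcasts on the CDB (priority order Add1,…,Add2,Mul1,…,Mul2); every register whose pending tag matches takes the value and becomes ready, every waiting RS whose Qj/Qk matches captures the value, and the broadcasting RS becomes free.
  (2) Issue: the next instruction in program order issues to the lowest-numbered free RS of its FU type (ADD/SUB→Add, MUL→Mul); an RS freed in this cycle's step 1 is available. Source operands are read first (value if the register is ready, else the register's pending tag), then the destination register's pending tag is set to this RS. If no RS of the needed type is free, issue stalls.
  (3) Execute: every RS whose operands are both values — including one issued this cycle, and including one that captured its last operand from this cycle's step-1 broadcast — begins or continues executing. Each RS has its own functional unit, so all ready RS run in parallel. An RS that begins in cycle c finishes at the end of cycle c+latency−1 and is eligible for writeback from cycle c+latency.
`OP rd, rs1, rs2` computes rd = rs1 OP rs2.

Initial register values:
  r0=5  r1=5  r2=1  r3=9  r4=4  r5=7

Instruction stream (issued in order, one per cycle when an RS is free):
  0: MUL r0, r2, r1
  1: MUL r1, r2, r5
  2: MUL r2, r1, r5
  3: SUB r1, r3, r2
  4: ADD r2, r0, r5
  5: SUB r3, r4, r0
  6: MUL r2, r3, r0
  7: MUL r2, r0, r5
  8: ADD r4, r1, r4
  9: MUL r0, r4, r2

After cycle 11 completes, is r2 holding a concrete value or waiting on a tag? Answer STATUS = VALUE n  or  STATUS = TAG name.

c1: issue MUL r0<-Mul1 | r0:Mul1,r1:5,r2:1,r3:9,r4:4,r5:7
c2: issue MUL r1<-Mul2 | r0:Mul1,r1:Mul2,r2:1,r3:9,r4:4,r5:7
c3: stall | r0:Mul1,r1:Mul2,r2:1,r3:9,r4:4,r5:7
c4: stall | r0:Mul1,r1:Mul2,r2:1,r3:9,r4:4,r5:7
c5: CDB Mul1=5; issue MUL r2<-Mul1 | r0:5,r1:Mul2,r2:Mul1,r3:9,r4:4,r5:7
c6: CDB Mul2=7; issue SUB r1<-Add1 | r0:5,r1:Add1,r2:Mul1,r3:9,r4:4,r5:7
c7: issue ADD r2<-Add2 | r0:5,r1:Add1,r2:Add2,r3:9,r4:4,r5:7
c8: stall | r0:5,r1:Add1,r2:Add2,r3:9,r4:4,r5:7
c9: stall | r0:5,r1:Add1,r2:Add2,r3:9,r4:4,r5:7
c10: CDB Add2=12; issue SUB r3<-Add2 | r0:5,r1:Add1,r2:12,r3:Add2,r4:4,r5:7
c11: CDB Mul1=49; issue MUL r2<-Mul1 | r0:5,r1:Add1,r2:Mul1,r3:Add2,r4:4,r5:7

STATUS = TAG Mul1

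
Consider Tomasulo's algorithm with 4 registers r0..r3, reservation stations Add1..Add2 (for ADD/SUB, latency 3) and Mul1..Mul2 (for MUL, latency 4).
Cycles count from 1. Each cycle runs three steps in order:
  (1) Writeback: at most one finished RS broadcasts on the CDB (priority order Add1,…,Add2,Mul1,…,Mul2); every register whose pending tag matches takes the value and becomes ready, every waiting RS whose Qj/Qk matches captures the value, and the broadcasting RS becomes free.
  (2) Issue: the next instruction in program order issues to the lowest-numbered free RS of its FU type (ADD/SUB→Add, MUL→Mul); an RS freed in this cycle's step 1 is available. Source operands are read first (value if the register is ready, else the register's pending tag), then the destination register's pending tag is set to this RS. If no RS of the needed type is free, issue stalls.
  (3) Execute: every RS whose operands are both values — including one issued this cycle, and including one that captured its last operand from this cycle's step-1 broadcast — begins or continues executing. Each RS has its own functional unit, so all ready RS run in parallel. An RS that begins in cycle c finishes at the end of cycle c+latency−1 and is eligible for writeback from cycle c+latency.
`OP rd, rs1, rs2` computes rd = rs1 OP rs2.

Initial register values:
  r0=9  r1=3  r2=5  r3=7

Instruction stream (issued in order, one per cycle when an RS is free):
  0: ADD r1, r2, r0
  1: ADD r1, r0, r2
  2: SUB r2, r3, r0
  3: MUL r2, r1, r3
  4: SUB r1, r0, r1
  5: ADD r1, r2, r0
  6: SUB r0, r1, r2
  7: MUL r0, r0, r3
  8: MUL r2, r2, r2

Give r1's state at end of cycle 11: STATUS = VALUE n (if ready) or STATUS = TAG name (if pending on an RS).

  c1: issue ADD r1<-Add1  regs: r0:9,r1:Add1,r2:5,r3:7
  c2: issue ADD r1<-Add2  regs: r0:9,r1:Add2,r2:5,r3:7
  c3: stall  regs: r0:9,r1:Add2,r2:5,r3:7
  c4: CDB Add1=14; issue SUB r2<-Add1  regs: r0:9,r1:Add2,r2:Add1,r3:7
  c5: CDB Add2=14; issue MUL r2<-Mul1  regs: r0:9,r1:14,r2:Mul1,r3:7
  c6: issue SUB r1<-Add2  regs: r0:9,r1:Add2,r2:Mul1,r3:7
  c7: CDB Add1=-2; issue ADD r1<-Add1  regs: r0:9,r1:Add1,r2:Mul1,r3:7
  c8: stall  regs: r0:9,r1:Add1,r2:Mul1,r3:7
  c9: CDB Add2=-5; issue SUB r0<-Add2  regs: r0:Add2,r1:Add1,r2:Mul1,r3:7
  c10: CDB Mul1=98; issue MUL r0<-Mul1  regs: r0:Mul1,r1:Add1,r2:98,r3:7
  c11: issue MUL r2<-Mul2  regs: r0:Mul1,r1:Add1,r2:Mul2,r3:7

STATUS = TAG Add1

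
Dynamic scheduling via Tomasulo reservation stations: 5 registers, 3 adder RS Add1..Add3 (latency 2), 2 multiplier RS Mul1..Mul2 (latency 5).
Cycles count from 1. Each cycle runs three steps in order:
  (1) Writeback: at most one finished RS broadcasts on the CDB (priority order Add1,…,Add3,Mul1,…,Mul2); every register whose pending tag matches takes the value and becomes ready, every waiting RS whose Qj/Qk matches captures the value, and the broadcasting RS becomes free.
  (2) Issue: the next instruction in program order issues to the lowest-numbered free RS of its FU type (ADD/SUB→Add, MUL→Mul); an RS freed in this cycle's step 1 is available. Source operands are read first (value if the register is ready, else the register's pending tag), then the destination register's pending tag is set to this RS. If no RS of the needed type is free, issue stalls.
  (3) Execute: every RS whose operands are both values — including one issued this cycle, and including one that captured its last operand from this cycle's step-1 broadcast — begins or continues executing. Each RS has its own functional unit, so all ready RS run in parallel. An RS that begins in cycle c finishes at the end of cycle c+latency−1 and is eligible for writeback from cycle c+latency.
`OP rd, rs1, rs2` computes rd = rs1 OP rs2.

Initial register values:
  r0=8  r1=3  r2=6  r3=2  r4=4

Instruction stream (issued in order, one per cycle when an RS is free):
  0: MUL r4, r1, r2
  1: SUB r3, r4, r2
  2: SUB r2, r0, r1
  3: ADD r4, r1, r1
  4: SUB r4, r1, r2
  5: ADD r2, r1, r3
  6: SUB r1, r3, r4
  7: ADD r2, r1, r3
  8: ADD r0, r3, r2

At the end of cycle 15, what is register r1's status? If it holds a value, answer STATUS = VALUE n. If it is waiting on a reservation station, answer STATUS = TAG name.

cycle 1: issue MUL r4<-Mul1 // r0:8,r1:3,r2:6,r3:2,r4:Mul1
cycle 2: issue SUB r3<-Add1 // r0:8,r1:3,r2:6,r3:Add1,r4:Mul1
cycle 3: issue SUB r2<-Add2 // r0:8,r1:3,r2:Add2,r3:Add1,r4:Mul1
cycle 4: issue ADD r4<-Add3 // r0:8,r1:3,r2:Add2,r3:Add1,r4:Add3
cycle 5: CDB Add2=5; issue SUB r4<-Add2 // r0:8,r1:3,r2:5,r3:Add1,r4:Add2
cycle 6: CDB Add3=6; issue ADD r2<-Add3 // r0:8,r1:3,r2:Add3,r3:Add1,r4:Add2
cycle 7: CDB Add2=-2; issue SUB r1<-Add2 // r0:8,r1:Add2,r2:Add3,r3:Add1,r4:-2
cycle 8: CDB Mul1=18; stall // r0:8,r1:Add2,r2:Add3,r3:Add1,r4:-2
cycle 9: stall // r0:8,r1:Add2,r2:Add3,r3:Add1,r4:-2
cycle 10: CDB Add1=12; issue ADD r2<-Add1 // r0:8,r1:Add2,r2:Add1,r3:12,r4:-2
cycle 11: stall // r0:8,r1:Add2,r2:Add1,r3:12,r4:-2
cycle 12: CDB Add2=14; issue ADD r0<-Add2 // r0:Add2,r1:14,r2:Add1,r3:12,r4:-2
cycle 13: CDB Add3=15 // r0:Add2,r1:14,r2:Add1,r3:12,r4:-2
cycle 14: CDB Add1=26 // r0:Add2,r1:14,r2:26,r3:12,r4:-2
cycle 15: - // r0:Add2,r1:14,r2:26,r3:12,r4:-2

STATUS = VALUE 14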